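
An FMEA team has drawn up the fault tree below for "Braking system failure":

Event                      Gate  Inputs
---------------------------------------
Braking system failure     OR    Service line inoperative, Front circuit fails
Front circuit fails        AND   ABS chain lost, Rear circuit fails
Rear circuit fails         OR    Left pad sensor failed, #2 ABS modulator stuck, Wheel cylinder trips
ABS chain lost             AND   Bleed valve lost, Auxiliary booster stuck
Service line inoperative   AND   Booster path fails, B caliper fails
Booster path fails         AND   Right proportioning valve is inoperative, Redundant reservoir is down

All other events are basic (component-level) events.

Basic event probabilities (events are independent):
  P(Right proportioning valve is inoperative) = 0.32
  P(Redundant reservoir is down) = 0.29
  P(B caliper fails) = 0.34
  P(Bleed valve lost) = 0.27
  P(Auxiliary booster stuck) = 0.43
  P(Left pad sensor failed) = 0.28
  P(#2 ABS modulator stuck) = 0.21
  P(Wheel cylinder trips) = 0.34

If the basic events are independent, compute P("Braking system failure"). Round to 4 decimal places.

P(Booster path fails) [AND] = 0.32 × 0.29 = 0.092800
P(Service line inoperative) [AND] = 0.092800 × 0.34 = 0.031552
P(ABS chain lost) [AND] = 0.27 × 0.43 = 0.116100
P(Rear circuit fails) [OR] = 1 − (1−0.28) × (1−0.21) × (1−0.34) = 0.624592
P(Front circuit fails) [AND] = 0.116100 × 0.624592 = 0.072515
P(Braking system failure) [OR] = 1 − (1−0.031552) × (1−0.072515) = 0.101779
Rounded to 4 decimal places: P(Braking system failure) ≈ 0.1018.

0.1018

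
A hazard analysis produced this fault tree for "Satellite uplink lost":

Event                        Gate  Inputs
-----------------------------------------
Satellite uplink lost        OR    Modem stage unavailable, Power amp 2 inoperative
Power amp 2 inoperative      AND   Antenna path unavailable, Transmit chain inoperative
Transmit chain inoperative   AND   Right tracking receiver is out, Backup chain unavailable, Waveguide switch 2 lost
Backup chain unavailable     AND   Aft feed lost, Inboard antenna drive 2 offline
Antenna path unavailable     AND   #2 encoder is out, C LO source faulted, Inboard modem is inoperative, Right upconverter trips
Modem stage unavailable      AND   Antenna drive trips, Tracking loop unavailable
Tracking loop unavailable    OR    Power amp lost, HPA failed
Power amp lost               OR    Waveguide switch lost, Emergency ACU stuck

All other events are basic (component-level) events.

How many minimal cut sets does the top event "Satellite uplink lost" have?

4

Power amp lost [OR]: union of children's cut sets → 2 cut set(s).
Tracking loop unavailable [OR]: union of children's cut sets → 3 cut set(s).
Modem stage unavailable [AND]: one cut set from each child combined → 1 × 3 = 3 cut set(s).
Antenna path unavailable [AND]: one cut set from each child combined → 1 × 1 × 1 × 1 = 1 cut set(s).
Backup chain unavailable [AND]: one cut set from each child combined → 1 × 1 = 1 cut set(s).
Transmit chain inoperative [AND]: one cut set from each child combined → 1 × 1 × 1 = 1 cut set(s).
Power amp 2 inoperative [AND]: one cut set from each child combined → 1 × 1 = 1 cut set(s).
Satellite uplink lost [OR]: union of children's cut sets → 4 cut set(s).
Minimal cut sets: {Antenna drive trips, Waveguide switch lost}; {Antenna drive trips, Emergency ACU stuck}; {Antenna drive trips, HPA failed}; {#2 encoder is out, Aft feed lost, C LO source faulted, Inboard antenna drive 2 offline, Inboard modem is inoperative, Right tracking receiver is out, Right upconverter trips, Waveguide switch 2 lost}.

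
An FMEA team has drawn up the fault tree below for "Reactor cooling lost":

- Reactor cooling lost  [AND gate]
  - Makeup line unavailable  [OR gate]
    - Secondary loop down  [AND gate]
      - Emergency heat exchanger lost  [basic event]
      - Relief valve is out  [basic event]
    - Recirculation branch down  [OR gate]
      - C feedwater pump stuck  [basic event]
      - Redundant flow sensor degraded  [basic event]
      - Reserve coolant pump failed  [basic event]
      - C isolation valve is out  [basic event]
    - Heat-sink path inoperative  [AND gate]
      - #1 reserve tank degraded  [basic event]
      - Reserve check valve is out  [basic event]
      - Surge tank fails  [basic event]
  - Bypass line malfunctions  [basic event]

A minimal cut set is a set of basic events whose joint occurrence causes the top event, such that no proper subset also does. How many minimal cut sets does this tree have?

6

Secondary loop down [AND]: one cut set from each child combined → 1 × 1 = 1 cut set(s).
Recirculation branch down [OR]: union of children's cut sets → 4 cut set(s).
Heat-sink path inoperative [AND]: one cut set from each child combined → 1 × 1 × 1 = 1 cut set(s).
Makeup line unavailable [OR]: union of children's cut sets → 6 cut set(s).
Reactor cooling lost [AND]: one cut set from each child combined → 6 × 1 = 6 cut set(s).
Minimal cut sets: {Bypass line malfunctions, Emergency heat exchanger lost, Relief valve is out}; {Bypass line malfunctions, C feedwater pump stuck}; {Bypass line malfunctions, Redundant flow sensor degraded}; {Bypass line malfunctions, Reserve coolant pump failed}; {Bypass line malfunctions, C isolation valve is out}; {#1 reserve tank degraded, Bypass line malfunctions, Reserve check valve is out, Surge tank fails}.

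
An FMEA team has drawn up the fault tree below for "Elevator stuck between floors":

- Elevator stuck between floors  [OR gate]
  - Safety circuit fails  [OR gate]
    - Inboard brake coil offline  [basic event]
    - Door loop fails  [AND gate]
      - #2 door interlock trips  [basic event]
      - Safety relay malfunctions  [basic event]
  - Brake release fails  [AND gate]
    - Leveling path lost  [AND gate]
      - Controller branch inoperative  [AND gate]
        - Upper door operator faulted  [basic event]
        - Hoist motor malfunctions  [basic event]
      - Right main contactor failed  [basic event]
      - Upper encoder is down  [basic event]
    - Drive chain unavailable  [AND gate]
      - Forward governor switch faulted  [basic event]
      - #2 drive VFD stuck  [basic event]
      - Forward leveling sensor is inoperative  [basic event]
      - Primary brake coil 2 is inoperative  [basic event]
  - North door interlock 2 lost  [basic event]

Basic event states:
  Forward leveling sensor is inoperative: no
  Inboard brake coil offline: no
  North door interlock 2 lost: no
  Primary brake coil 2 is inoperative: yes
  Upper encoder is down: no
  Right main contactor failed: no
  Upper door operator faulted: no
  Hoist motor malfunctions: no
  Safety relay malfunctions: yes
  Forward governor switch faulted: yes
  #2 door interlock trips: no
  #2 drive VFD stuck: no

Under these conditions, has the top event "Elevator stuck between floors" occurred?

Door loop fails [AND]: #2 door interlock trips=not, Safety relay malfunctions=occurs → not all inputs occur → does not occur.
Safety circuit fails [OR]: Inboard brake coil offline=not, Door loop fails=not → no input occurs → does not occur.
Controller branch inoperative [AND]: Upper door operator faulted=not, Hoist motor malfunctions=not → not all inputs occur → does not occur.
Leveling path lost [AND]: Controller branch inoperative=not, Right main contactor failed=not, Upper encoder is down=not → not all inputs occur → does not occur.
Drive chain unavailable [AND]: Forward governor switch faulted=occurs, #2 drive VFD stuck=not, Forward leveling sensor is inoperative=not, Primary brake coil 2 is inoperative=occurs → not all inputs occur → does not occur.
Brake release fails [AND]: Leveling path lost=not, Drive chain unavailable=not → not all inputs occur → does not occur.
Elevator stuck between floors [OR]: Safety circuit fails=not, Brake release fails=not, North door interlock 2 lost=not → no input occurs → does not occur.

No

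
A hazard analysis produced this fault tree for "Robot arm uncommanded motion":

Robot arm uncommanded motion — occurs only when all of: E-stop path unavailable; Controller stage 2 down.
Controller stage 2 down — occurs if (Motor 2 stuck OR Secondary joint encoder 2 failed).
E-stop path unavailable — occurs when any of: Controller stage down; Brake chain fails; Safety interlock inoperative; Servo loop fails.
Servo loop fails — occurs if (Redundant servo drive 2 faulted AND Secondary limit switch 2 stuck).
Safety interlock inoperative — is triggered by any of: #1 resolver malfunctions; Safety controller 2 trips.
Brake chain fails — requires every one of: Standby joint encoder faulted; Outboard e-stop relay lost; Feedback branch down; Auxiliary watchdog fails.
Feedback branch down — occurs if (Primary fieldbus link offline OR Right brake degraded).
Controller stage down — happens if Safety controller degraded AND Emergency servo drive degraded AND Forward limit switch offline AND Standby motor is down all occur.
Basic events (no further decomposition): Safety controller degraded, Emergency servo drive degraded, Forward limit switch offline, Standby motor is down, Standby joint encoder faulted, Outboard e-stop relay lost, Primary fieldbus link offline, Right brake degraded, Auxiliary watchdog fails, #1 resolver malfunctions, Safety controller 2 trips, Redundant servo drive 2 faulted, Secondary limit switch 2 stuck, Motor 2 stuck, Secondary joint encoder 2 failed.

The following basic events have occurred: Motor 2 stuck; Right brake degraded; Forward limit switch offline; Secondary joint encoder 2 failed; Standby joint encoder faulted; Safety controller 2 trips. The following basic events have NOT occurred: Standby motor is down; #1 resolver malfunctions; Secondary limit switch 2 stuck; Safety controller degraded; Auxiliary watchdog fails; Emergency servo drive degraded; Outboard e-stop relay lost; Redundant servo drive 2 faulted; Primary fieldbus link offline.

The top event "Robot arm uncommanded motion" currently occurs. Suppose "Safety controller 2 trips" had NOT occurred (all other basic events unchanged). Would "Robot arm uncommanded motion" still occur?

No

Counterfactual: set "Safety controller 2 trips" to not occurred.
Controller stage down [AND]: Safety controller degraded=not, Emergency servo drive degraded=not, Forward limit switch offline=occurs, Standby motor is down=not → not all inputs occur → does not occur.
Feedback branch down [OR]: Primary fieldbus link offline=not, Right brake degraded=occurs → at least one input occurs → occurs.
Brake chain fails [AND]: Standby joint encoder faulted=occurs, Outboard e-stop relay lost=not, Feedback branch down=occurs, Auxiliary watchdog fails=not → not all inputs occur → does not occur.
Safety interlock inoperative [OR]: #1 resolver malfunctions=not, Safety controller 2 trips=not → no input occurs → does not occur.
Servo loop fails [AND]: Redundant servo drive 2 faulted=not, Secondary limit switch 2 stuck=not → not all inputs occur → does not occur.
E-stop path unavailable [OR]: Controller stage down=not, Brake chain fails=not, Safety interlock inoperative=not, Servo loop fails=not → no input occurs → does not occur.
Controller stage 2 down [OR]: Motor 2 stuck=occurs, Secondary joint encoder 2 failed=occurs → at least one input occurs → occurs.
Robot arm uncommanded motion [AND]: E-stop path unavailable=not, Controller stage 2 down=occurs → not all inputs occur → does not occur.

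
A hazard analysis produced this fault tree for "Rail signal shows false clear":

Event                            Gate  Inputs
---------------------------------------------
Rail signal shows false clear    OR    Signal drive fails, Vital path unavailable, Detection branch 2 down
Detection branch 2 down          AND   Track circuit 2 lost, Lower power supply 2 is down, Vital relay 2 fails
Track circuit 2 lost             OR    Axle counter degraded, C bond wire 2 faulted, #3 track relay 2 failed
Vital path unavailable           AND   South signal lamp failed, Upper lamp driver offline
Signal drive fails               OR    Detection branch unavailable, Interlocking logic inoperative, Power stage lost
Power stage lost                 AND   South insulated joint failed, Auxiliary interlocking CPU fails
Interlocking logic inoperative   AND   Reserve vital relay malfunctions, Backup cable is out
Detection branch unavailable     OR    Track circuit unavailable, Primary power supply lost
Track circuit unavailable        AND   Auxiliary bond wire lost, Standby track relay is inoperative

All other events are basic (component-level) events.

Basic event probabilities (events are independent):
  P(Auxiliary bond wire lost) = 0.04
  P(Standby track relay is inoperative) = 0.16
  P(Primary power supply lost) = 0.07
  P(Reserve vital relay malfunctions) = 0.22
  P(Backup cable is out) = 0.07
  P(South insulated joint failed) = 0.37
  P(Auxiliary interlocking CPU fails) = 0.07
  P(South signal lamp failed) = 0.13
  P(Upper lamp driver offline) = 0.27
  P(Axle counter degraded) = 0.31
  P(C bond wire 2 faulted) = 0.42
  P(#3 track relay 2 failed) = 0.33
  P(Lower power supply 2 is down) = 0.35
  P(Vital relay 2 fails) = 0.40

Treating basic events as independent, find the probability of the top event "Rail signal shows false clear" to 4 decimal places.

P(Track circuit unavailable) [AND] = 0.04 × 0.16 = 0.006400
P(Detection branch unavailable) [OR] = 1 − (1−0.006400) × (1−0.07) = 0.075952
P(Interlocking logic inoperative) [AND] = 0.22 × 0.07 = 0.015400
P(Power stage lost) [AND] = 0.37 × 0.07 = 0.025900
P(Signal drive fails) [OR] = 1 − (1−0.075952) × (1−0.015400) × (1−0.025900) = 0.113747
P(Vital path unavailable) [AND] = 0.13 × 0.27 = 0.035100
P(Track circuit 2 lost) [OR] = 1 − (1−0.31) × (1−0.42) × (1−0.33) = 0.731866
P(Detection branch 2 down) [AND] = 0.731866 × 0.35 × 0.40 = 0.102461
P(Rail signal shows false clear) [OR] = 1 − (1−0.113747) × (1−0.035100) × (1−0.102461) = 0.232474
Rounded to 4 decimal places: P(Rail signal shows false clear) ≈ 0.2325.

0.2325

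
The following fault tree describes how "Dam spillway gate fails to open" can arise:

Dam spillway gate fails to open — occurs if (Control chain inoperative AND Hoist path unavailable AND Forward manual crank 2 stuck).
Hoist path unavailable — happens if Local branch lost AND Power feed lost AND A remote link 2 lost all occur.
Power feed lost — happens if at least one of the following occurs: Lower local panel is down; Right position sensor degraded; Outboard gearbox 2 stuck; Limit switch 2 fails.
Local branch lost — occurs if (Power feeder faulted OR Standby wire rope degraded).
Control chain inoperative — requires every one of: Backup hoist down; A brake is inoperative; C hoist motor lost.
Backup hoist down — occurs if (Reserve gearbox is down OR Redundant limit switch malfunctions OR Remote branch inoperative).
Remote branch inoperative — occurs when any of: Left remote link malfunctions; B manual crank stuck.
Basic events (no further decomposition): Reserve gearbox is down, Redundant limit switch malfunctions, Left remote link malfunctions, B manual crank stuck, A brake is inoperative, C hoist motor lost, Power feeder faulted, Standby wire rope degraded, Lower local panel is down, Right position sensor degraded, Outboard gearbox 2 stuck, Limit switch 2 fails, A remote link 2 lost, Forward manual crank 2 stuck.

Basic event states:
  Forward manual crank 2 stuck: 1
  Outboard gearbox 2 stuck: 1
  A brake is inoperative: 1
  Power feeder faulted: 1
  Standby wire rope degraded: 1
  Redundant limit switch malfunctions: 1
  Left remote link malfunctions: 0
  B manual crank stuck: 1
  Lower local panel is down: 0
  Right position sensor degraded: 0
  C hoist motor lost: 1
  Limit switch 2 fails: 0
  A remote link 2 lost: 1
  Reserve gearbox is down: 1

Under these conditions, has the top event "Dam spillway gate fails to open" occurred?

Remote branch inoperative [OR]: Left remote link malfunctions=not, B manual crank stuck=occurs → at least one input occurs → occurs.
Backup hoist down [OR]: Reserve gearbox is down=occurs, Redundant limit switch malfunctions=occurs, Remote branch inoperative=occurs → at least one input occurs → occurs.
Control chain inoperative [AND]: Backup hoist down=occurs, A brake is inoperative=occurs, C hoist motor lost=occurs → all inputs occur → occurs.
Local branch lost [OR]: Power feeder faulted=occurs, Standby wire rope degraded=occurs → at least one input occurs → occurs.
Power feed lost [OR]: Lower local panel is down=not, Right position sensor degraded=not, Outboard gearbox 2 stuck=occurs, Limit switch 2 fails=not → at least one input occurs → occurs.
Hoist path unavailable [AND]: Local branch lost=occurs, Power feed lost=occurs, A remote link 2 lost=occurs → all inputs occur → occurs.
Dam spillway gate fails to open [AND]: Control chain inoperative=occurs, Hoist path unavailable=occurs, Forward manual crank 2 stuck=occurs → all inputs occur → occurs.

Yes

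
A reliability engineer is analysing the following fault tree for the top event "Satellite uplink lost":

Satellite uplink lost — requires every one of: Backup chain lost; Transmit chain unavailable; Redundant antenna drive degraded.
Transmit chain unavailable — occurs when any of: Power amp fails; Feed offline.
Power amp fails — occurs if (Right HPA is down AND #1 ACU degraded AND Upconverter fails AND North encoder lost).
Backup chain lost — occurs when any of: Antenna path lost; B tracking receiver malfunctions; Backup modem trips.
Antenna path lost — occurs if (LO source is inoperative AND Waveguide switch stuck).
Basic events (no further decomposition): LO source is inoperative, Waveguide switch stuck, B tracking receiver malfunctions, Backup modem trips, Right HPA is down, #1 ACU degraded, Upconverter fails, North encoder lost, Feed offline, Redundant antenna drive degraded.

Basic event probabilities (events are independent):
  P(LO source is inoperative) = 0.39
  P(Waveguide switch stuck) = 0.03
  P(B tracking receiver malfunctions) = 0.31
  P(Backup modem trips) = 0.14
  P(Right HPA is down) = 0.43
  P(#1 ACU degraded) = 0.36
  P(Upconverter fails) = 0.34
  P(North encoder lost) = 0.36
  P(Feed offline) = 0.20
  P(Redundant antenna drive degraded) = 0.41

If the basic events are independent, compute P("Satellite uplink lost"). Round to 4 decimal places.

P(Antenna path lost) [AND] = 0.39 × 0.03 = 0.011700
P(Backup chain lost) [OR] = 1 − (1−0.011700) × (1−0.31) × (1−0.14) = 0.413543
P(Power amp fails) [AND] = 0.43 × 0.36 × 0.34 × 0.36 = 0.018948
P(Transmit chain unavailable) [OR] = 1 − (1−0.018948) × (1−0.20) = 0.215158
P(Satellite uplink lost) [AND] = 0.413543 × 0.215158 × 0.41 = 0.036481
Rounded to 4 decimal places: P(Satellite uplink lost) ≈ 0.0365.

0.0365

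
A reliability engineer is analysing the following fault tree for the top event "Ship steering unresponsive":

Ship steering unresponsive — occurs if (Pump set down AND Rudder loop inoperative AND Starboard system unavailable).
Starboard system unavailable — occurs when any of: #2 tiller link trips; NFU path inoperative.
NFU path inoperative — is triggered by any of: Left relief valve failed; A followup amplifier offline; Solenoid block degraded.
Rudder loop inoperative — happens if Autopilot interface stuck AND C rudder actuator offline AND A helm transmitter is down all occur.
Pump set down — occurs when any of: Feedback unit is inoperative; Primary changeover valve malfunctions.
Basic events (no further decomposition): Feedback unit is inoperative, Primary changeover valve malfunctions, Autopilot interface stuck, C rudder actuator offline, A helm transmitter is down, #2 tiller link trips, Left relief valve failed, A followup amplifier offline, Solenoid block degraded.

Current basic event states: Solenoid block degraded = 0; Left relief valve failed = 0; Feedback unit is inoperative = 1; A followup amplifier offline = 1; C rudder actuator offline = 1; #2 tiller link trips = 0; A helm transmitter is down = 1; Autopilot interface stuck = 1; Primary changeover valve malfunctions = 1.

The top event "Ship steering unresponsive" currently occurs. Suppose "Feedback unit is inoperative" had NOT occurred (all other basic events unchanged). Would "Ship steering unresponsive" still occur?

Yes

Counterfactual: set "Feedback unit is inoperative" to not occurred.
Pump set down [OR]: Feedback unit is inoperative=not, Primary changeover valve malfunctions=occurs → at least one input occurs → occurs.
Rudder loop inoperative [AND]: Autopilot interface stuck=occurs, C rudder actuator offline=occurs, A helm transmitter is down=occurs → all inputs occur → occurs.
NFU path inoperative [OR]: Left relief valve failed=not, A followup amplifier offline=occurs, Solenoid block degraded=not → at least one input occurs → occurs.
Starboard system unavailable [OR]: #2 tiller link trips=not, NFU path inoperative=occurs → at least one input occurs → occurs.
Ship steering unresponsive [AND]: Pump set down=occurs, Rudder loop inoperative=occurs, Starboard system unavailable=occurs → all inputs occur → occurs.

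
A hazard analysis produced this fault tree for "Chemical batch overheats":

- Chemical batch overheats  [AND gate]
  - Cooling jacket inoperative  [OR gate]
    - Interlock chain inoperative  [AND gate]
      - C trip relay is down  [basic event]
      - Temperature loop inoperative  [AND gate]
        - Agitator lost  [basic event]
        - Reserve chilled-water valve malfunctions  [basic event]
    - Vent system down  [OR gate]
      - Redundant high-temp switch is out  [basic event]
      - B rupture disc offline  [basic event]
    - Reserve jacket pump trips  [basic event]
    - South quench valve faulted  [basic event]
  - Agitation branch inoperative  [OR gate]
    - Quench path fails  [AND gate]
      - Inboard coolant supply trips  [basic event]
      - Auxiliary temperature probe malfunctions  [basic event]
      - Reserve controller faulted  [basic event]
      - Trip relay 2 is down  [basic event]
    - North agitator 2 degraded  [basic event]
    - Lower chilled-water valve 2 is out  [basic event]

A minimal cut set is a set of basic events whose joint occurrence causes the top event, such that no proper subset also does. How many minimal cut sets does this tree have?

15

Temperature loop inoperative [AND]: one cut set from each child combined → 1 × 1 = 1 cut set(s).
Interlock chain inoperative [AND]: one cut set from each child combined → 1 × 1 = 1 cut set(s).
Vent system down [OR]: union of children's cut sets → 2 cut set(s).
Cooling jacket inoperative [OR]: union of children's cut sets → 5 cut set(s).
Quench path fails [AND]: one cut set from each child combined → 1 × 1 × 1 × 1 = 1 cut set(s).
Agitation branch inoperative [OR]: union of children's cut sets → 3 cut set(s).
Chemical batch overheats [AND]: one cut set from each child combined → 5 × 3 = 15 cut set(s).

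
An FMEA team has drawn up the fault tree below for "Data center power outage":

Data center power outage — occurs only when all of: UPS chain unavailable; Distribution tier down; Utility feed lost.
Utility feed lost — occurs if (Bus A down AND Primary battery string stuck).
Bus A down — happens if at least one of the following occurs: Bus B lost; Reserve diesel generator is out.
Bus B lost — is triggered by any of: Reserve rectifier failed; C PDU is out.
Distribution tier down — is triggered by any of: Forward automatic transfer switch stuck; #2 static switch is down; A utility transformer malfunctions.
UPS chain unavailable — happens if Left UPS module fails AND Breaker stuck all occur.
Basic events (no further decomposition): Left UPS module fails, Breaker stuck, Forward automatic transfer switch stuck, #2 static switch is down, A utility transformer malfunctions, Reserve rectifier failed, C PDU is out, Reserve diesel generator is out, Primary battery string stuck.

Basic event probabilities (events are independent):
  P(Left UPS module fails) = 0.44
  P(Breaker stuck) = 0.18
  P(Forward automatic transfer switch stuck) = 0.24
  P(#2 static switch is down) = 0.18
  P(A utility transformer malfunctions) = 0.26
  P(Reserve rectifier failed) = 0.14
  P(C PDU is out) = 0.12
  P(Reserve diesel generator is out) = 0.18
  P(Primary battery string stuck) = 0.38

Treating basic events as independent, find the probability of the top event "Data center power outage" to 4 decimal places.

0.0062

P(UPS chain unavailable) [AND] = 0.44 × 0.18 = 0.079200
P(Distribution tier down) [OR] = 1 − (1−0.24) × (1−0.18) × (1−0.26) = 0.538832
P(Bus B lost) [OR] = 1 − (1−0.14) × (1−0.12) = 0.243200
P(Bus A down) [OR] = 1 − (1−0.243200) × (1−0.18) = 0.379424
P(Utility feed lost) [AND] = 0.379424 × 0.38 = 0.144181
P(Data center power outage) [AND] = 0.079200 × 0.538832 × 0.144181 = 0.006153
Rounded to 4 decimal places: P(Data center power outage) ≈ 0.0062.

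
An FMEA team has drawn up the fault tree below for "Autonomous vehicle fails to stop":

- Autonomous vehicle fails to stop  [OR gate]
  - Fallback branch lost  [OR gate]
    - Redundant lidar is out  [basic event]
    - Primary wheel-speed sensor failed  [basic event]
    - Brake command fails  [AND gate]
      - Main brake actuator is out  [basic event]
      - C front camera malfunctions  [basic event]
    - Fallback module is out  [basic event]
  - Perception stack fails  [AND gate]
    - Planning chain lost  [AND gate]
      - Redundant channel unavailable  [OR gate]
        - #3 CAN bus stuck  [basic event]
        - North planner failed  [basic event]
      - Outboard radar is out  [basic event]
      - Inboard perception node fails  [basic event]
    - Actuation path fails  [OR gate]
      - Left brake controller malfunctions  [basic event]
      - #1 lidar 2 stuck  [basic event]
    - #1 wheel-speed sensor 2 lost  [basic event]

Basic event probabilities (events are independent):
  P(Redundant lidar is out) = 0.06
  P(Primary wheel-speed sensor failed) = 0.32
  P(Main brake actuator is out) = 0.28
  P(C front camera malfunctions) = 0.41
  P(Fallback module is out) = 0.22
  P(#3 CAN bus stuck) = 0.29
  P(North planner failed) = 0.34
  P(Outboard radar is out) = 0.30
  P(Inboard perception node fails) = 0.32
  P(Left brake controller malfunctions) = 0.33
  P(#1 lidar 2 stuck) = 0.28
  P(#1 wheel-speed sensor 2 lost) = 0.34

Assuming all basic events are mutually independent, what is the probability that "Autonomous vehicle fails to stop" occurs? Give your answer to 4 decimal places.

P(Brake command fails) [AND] = 0.28 × 0.41 = 0.114800
P(Fallback branch lost) [OR] = 1 − (1−0.06) × (1−0.32) × (1−0.114800) × (1−0.22) = 0.558661
P(Redundant channel unavailable) [OR] = 1 − (1−0.29) × (1−0.34) = 0.531400
P(Planning chain lost) [AND] = 0.531400 × 0.30 × 0.32 = 0.051014
P(Actuation path fails) [OR] = 1 − (1−0.33) × (1−0.28) = 0.517600
P(Perception stack fails) [AND] = 0.051014 × 0.517600 × 0.34 = 0.008978
P(Autonomous vehicle fails to stop) [OR] = 1 − (1−0.558661) × (1−0.008978) = 0.562623
Rounded to 4 decimal places: P(Autonomous vehicle fails to stop) ≈ 0.5626.

0.5626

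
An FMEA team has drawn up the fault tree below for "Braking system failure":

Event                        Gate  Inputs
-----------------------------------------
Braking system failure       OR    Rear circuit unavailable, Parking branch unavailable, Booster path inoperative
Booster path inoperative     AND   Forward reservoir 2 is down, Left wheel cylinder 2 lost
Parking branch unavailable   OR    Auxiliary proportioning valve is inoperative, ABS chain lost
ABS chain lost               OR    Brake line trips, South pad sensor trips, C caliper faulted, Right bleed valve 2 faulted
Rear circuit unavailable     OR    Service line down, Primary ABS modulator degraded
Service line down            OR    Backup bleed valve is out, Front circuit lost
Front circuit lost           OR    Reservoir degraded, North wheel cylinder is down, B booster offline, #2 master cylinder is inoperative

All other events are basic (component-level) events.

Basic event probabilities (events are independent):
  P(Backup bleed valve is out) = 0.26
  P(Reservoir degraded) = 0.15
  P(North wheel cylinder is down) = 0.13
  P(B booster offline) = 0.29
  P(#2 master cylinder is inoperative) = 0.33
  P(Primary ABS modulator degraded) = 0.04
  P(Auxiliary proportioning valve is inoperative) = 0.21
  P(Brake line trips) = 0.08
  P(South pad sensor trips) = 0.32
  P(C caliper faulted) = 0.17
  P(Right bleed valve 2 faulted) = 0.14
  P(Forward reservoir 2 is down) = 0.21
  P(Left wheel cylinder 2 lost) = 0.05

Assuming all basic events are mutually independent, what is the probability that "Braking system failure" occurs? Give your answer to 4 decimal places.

P(Front circuit lost) [OR] = 1 − (1−0.15) × (1−0.13) × (1−0.29) × (1−0.33) = 0.648220
P(Service line down) [OR] = 1 − (1−0.26) × (1−0.648220) = 0.739683
P(Rear circuit unavailable) [OR] = 1 − (1−0.739683) × (1−0.04) = 0.750096
P(ABS chain lost) [OR] = 1 − (1−0.08) × (1−0.32) × (1−0.17) × (1−0.14) = 0.553447
P(Parking branch unavailable) [OR] = 1 − (1−0.21) × (1−0.553447) = 0.647223
P(Booster path inoperative) [AND] = 0.21 × 0.05 = 0.010500
P(Braking system failure) [OR] = 1 − (1−0.750096) × (1−0.647223) × (1−0.010500) = 0.912765
Rounded to 4 decimal places: P(Braking system failure) ≈ 0.9128.

0.9128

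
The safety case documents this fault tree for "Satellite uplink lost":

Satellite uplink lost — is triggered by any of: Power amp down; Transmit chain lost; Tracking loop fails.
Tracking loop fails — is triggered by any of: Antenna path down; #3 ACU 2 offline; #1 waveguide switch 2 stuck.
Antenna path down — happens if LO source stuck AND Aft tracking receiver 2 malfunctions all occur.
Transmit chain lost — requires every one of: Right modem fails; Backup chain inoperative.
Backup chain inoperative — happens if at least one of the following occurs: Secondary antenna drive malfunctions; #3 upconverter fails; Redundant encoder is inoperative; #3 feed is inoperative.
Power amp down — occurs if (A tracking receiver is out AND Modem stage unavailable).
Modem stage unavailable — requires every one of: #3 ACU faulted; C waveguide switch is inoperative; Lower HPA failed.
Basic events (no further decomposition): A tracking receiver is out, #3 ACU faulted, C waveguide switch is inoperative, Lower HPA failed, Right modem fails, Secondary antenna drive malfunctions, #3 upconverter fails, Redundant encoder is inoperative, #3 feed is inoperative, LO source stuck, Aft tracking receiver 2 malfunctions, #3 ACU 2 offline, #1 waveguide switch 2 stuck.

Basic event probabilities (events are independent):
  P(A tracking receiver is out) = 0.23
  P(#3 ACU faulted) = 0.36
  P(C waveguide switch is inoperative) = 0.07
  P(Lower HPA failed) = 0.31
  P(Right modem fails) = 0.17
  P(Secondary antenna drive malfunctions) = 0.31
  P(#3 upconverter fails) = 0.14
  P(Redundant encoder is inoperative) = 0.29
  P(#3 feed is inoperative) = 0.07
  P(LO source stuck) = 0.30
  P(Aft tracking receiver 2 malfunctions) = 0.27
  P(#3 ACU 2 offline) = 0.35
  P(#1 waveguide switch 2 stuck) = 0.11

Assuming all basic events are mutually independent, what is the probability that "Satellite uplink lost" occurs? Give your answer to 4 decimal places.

P(Modem stage unavailable) [AND] = 0.36 × 0.07 × 0.31 = 0.007812
P(Power amp down) [AND] = 0.23 × 0.007812 = 0.001797
P(Backup chain inoperative) [OR] = 1 − (1−0.31) × (1−0.14) × (1−0.29) × (1−0.07) = 0.608178
P(Transmit chain lost) [AND] = 0.17 × 0.608178 = 0.103390
P(Antenna path down) [AND] = 0.30 × 0.27 = 0.081000
P(Tracking loop fails) [OR] = 1 − (1−0.081000) × (1−0.35) × (1−0.11) = 0.468359
P(Satellite uplink lost) [OR] = 1 − (1−0.001797) × (1−0.103390) × (1−0.468359) = 0.524182
Rounded to 4 decimal places: P(Satellite uplink lost) ≈ 0.5242.

0.5242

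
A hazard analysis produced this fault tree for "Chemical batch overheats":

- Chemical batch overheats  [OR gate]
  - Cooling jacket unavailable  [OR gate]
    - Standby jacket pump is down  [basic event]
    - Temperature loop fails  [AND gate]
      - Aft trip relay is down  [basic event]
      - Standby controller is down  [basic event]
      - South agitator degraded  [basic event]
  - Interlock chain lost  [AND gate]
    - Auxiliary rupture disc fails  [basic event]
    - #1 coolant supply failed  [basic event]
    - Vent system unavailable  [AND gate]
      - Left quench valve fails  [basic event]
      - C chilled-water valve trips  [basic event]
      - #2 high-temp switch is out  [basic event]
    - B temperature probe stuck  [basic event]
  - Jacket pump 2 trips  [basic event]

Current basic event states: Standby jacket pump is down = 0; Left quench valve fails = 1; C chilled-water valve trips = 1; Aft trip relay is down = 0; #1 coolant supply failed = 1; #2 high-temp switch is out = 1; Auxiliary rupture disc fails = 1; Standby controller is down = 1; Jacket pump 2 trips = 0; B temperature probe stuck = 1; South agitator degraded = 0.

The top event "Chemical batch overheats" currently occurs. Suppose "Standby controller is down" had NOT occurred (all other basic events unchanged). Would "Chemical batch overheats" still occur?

Yes

Counterfactual: set "Standby controller is down" to not occurred.
Temperature loop fails [AND]: Aft trip relay is down=not, Standby controller is down=not, South agitator degraded=not → not all inputs occur → does not occur.
Cooling jacket unavailable [OR]: Standby jacket pump is down=not, Temperature loop fails=not → no input occurs → does not occur.
Vent system unavailable [AND]: Left quench valve fails=occurs, C chilled-water valve trips=occurs, #2 high-temp switch is out=occurs → all inputs occur → occurs.
Interlock chain lost [AND]: Auxiliary rupture disc fails=occurs, #1 coolant supply failed=occurs, Vent system unavailable=occurs, B temperature probe stuck=occurs → all inputs occur → occurs.
Chemical batch overheats [OR]: Cooling jacket unavailable=not, Interlock chain lost=occurs, Jacket pump 2 trips=not → at least one input occurs → occurs.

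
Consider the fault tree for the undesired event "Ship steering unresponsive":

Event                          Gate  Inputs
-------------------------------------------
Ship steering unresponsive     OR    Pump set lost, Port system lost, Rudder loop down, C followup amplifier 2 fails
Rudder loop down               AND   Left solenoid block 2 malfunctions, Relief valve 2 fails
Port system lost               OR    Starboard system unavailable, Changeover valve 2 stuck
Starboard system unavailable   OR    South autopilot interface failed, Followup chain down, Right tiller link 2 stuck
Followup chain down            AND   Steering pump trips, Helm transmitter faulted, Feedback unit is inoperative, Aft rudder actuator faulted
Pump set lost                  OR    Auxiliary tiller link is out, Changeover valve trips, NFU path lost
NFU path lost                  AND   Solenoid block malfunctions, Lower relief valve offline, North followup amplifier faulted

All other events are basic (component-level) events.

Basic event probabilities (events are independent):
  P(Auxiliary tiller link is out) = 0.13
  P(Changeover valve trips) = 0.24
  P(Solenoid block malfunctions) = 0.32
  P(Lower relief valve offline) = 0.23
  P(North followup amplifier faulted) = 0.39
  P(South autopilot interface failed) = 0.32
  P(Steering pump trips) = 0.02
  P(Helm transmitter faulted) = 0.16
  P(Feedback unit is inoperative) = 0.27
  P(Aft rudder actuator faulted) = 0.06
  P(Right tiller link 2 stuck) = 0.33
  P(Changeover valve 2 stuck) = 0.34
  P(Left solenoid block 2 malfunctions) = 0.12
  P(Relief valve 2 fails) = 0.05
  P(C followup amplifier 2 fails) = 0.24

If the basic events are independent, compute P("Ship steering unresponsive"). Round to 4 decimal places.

P(NFU path lost) [AND] = 0.32 × 0.23 × 0.39 = 0.028704
P(Pump set lost) [OR] = 1 − (1−0.13) × (1−0.24) × (1−0.028704) = 0.357779
P(Followup chain down) [AND] = 0.02 × 0.16 × 0.27 × 0.06 = 0.000052
P(Starboard system unavailable) [OR] = 1 − (1−0.32) × (1−0.000052) × (1−0.33) = 0.544424
P(Port system lost) [OR] = 1 − (1−0.544424) × (1−0.34) = 0.699320
P(Rudder loop down) [AND] = 0.12 × 0.05 = 0.006000
P(Ship steering unresponsive) [OR] = 1 − (1−0.357779) × (1−0.699320) × (1−0.006000) × (1−0.24) = 0.854122
Rounded to 4 decimal places: P(Ship steering unresponsive) ≈ 0.8541.

0.8541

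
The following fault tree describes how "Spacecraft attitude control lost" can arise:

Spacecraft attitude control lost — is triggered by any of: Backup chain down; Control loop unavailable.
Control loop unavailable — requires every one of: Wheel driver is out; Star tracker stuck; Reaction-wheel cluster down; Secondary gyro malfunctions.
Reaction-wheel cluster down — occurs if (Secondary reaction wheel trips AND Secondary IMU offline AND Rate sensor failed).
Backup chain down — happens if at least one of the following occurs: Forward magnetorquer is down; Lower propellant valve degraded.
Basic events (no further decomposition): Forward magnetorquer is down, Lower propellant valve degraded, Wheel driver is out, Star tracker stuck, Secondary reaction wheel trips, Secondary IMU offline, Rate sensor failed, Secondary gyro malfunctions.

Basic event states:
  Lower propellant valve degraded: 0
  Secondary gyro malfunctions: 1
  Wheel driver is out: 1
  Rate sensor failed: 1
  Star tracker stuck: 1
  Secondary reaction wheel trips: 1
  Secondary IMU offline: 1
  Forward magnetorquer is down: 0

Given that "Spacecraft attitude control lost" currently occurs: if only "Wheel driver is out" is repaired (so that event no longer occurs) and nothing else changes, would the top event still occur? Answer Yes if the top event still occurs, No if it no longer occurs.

Counterfactual: set "Wheel driver is out" to not occurred.
Backup chain down [OR]: Forward magnetorquer is down=not, Lower propellant valve degraded=not → no input occurs → does not occur.
Reaction-wheel cluster down [AND]: Secondary reaction wheel trips=occurs, Secondary IMU offline=occurs, Rate sensor failed=occurs → all inputs occur → occurs.
Control loop unavailable [AND]: Wheel driver is out=not, Star tracker stuck=occurs, Reaction-wheel cluster down=occurs, Secondary gyro malfunctions=occurs → not all inputs occur → does not occur.
Spacecraft attitude control lost [OR]: Backup chain down=not, Control loop unavailable=not → no input occurs → does not occur.

No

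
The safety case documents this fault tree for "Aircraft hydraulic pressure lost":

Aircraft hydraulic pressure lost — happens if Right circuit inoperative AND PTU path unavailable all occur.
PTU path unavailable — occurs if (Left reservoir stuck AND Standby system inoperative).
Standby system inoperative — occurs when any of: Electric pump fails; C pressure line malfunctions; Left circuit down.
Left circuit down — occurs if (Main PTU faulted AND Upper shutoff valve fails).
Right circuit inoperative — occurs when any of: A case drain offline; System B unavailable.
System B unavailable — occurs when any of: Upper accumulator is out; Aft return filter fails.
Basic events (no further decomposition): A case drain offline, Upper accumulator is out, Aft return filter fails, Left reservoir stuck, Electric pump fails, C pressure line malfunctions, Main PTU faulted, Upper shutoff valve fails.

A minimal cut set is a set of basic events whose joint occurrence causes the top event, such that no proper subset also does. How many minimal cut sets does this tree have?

9

System B unavailable [OR]: union of children's cut sets → 2 cut set(s).
Right circuit inoperative [OR]: union of children's cut sets → 3 cut set(s).
Left circuit down [AND]: one cut set from each child combined → 1 × 1 = 1 cut set(s).
Standby system inoperative [OR]: union of children's cut sets → 3 cut set(s).
PTU path unavailable [AND]: one cut set from each child combined → 1 × 3 = 3 cut set(s).
Aircraft hydraulic pressure lost [AND]: one cut set from each child combined → 3 × 3 = 9 cut set(s).
Minimal cut sets: {A case drain offline, Electric pump fails, Left reservoir stuck}; {A case drain offline, C pressure line malfunctions, Left reservoir stuck}; {A case drain offline, Left reservoir stuck, Main PTU faulted, Upper shutoff valve fails}; {Electric pump fails, Left reservoir stuck, Upper accumulator is out}; {C pressure line malfunctions, Left reservoir stuck, Upper accumulator is out}; {Left reservoir stuck, Main PTU faulted, Upper accumulator is out, Upper shutoff valve fails}; {Aft return filter fails, Electric pump fails, Left reservoir stuck}; {Aft return filter fails, C pressure line malfunctions, Left reservoir stuck}; {Aft return filter fails, Left reservoir stuck, Main PTU faulted, Upper shutoff valve fails}.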